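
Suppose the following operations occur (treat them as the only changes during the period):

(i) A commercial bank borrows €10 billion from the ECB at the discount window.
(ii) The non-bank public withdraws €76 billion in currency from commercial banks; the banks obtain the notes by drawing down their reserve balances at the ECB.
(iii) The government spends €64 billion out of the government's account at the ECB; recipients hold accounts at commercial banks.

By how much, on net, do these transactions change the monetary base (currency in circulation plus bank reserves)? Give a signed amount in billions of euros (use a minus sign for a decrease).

Discount-window loan €10 billion: ECB balance sheet expands → +€10B.
Currency withdrawal €76 billion: just a shift between currency and reserves — both are base money → 0.
Government spending €64 billion: a non-base liability converts back to reserves → +€64B.
Net: 10 + 0 + 64 = +€74 billion.

+€74 billion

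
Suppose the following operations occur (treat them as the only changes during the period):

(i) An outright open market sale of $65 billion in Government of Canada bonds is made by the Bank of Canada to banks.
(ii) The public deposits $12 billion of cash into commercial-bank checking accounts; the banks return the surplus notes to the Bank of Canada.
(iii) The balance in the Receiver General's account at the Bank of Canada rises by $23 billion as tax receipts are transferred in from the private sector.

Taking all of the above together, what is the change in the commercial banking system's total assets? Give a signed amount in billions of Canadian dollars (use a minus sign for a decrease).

-$11 billion

Bank of Canada balance sheet:
  Assets:      Securities −$65B
  Liabilities: Bank reserves −$76B, Currency in circulation −$12B, Government deposits +$23B
Commercial banking system:
  Assets:      Reserves at CB −$76B, Securities +$65B
  Liabilities: Checkable deposits −$11B
Change in total bank assets = -$11 billion.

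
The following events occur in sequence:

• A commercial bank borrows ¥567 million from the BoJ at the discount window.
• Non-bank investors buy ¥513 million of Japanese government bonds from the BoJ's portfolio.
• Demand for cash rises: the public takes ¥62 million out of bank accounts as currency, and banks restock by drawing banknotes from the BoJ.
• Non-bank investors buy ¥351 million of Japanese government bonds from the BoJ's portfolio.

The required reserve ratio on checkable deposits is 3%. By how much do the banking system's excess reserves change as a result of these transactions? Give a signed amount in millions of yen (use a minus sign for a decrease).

Discount-window loan ¥567 million: reserves +¥567M, deposits 0.
Asset sale (to non-banks) ¥513 million: reserves −¥513M, deposits −¥513M.
Currency withdrawal ¥62 million: reserves −¥62M, deposits −¥62M.
Asset sale (to non-banks) ¥351 million: reserves −¥351M, deposits −¥351M.
Totals: Δreserves = −¥359M, Δdeposits = −¥926M.
Δrequired reserves = 3% × −¥926M = −¥27.78M.
Δexcess reserves = Δreserves − Δrequired = −¥359M − (−¥27.78M) = -¥331.22 million.

-¥331.22 million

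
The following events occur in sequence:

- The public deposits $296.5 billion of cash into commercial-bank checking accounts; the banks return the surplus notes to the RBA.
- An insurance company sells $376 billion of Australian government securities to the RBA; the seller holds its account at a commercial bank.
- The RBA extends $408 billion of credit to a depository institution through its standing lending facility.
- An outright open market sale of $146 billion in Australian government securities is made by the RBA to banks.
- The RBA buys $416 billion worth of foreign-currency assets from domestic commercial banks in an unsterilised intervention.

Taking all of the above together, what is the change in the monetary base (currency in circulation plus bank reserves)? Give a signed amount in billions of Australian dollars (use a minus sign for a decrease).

+$1054 billion

RBA balance sheet:
  Assets:      Securities +$230B, Loans to banks +$408B, Foreign assets +$416B
  Liabilities: Bank reserves +$1350.5B, Currency in circulation −$296.5B
Monetary base = currency + reserves: −$296.5B + (+$1350.5B) = +$1054 billion.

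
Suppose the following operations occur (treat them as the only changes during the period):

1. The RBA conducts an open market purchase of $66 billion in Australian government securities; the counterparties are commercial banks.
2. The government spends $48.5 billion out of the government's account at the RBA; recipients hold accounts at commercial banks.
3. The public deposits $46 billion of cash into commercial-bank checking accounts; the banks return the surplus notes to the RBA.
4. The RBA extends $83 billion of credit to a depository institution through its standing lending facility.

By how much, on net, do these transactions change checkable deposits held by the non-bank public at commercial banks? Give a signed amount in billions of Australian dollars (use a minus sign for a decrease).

OMO purchase (from banks) $66 billion: the counterparty is a bank, so public deposits are unchanged → 0.
Government spending $48.5 billion: non-bank counterparties' bank balances rise → +$48.5B.
Currency deposit $46 billion: non-bank counterparties' bank balances rise → +$46B.
Discount-window loan $83 billion: the counterparty is a bank, so public deposits are unchanged → 0.
Net: 0 + 48.5 + 46 + 0 = +$94.5 billion.

+$94.5 billion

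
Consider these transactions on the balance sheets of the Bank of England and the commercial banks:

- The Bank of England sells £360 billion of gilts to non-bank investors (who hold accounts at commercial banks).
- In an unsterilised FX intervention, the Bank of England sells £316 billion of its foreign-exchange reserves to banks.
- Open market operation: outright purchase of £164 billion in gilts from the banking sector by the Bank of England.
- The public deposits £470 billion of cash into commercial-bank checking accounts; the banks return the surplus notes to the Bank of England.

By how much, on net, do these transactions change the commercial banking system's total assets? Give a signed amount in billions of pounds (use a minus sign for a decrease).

+£110 billion

Asset sale (to non-banks) £360 billion: bank balance sheets shrink → −£360B.
FX sale £316 billion: just an asset swap on bank balance sheets → 0.
OMO purchase (from banks) £164 billion: just an asset swap on bank balance sheets → 0.
Currency deposit £470 billion: bank balance sheets expand → +£470B.
Net: −360 + 0 + 0 + 470 = +£110 billion.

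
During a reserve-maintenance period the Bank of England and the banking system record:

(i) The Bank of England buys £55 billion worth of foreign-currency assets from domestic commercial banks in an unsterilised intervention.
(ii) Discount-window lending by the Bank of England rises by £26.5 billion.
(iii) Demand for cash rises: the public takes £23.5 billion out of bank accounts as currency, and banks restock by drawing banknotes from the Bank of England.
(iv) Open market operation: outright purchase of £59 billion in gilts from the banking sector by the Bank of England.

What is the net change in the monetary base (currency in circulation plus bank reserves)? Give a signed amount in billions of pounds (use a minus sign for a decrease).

Bank of England balance sheet:
  Assets:      Securities +£59B, Loans to banks +£26.5B, Foreign assets +£55B
  Liabilities: Bank reserves +£117B, Currency in circulation +£23.5B
Monetary base = currency + reserves: +£23.5B + (+£117B) = +£140.5 billion.

+£140.5 billion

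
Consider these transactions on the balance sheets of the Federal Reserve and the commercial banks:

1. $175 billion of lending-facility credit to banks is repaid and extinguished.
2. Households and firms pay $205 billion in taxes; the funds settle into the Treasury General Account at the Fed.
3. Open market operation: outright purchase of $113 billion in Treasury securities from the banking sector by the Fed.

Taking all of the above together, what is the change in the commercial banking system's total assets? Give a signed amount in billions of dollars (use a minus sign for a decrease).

Fed balance sheet:
  Assets:      Securities +$113B, Loans to banks −$175B
  Liabilities: Bank reserves −$267B, Government deposits +$205B
Commercial banking system:
  Assets:      Reserves at CB −$267B, Securities −$113B
  Liabilities: Checkable deposits −$205B, Borrowings from CB −$175B
Change in total bank assets = -$380 billion.

-$380 billion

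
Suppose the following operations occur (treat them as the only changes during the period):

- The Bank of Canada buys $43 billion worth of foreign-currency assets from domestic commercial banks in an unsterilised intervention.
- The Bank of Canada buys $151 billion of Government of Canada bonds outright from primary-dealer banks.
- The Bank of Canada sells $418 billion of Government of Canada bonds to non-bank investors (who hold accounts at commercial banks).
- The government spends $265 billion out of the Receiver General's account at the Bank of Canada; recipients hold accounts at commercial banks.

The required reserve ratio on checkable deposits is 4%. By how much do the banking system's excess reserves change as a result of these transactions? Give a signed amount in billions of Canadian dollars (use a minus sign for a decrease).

FX purchase $43 billion: reserves +$43B, deposits 0.
OMO purchase (from banks) $151 billion: reserves +$151B, deposits 0.
Asset sale (to non-banks) $418 billion: reserves −$418B, deposits −$418B.
Government spending $265 billion: reserves +$265B, deposits +$265B.
Totals: Δreserves = +$41B, Δdeposits = −$153B.
Δrequired reserves = 4% × −$153B = −$6.12B.
Δexcess reserves = Δreserves − Δrequired = +$41B − (−$6.12B) = +$47.12 billion.

+$47.12 billion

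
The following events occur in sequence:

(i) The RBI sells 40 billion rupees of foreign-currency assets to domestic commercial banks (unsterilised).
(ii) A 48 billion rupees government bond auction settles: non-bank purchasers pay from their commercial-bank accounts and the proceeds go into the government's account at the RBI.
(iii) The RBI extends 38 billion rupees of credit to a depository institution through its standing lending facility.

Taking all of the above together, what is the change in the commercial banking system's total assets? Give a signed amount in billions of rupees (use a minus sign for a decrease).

FX sale 40 billion rupees: just an asset swap on bank balance sheets → 0.
Government account inflow 48 billion rupees: bank balance sheets shrink → −48B.
Discount-window loan 38 billion rupees: bank balance sheets expand → +38B.
Net: 0 − 48 + 38 = -10 billion.

-10 billion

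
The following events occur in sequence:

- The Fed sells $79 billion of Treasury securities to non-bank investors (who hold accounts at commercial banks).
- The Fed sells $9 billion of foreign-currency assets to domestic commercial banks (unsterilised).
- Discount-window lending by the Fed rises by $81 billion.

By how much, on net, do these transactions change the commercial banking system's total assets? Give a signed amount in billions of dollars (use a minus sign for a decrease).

+$2 billion

Fed balance sheet:
  Assets:      Securities −$79B, Loans to banks +$81B, Foreign assets −$9B
  Liabilities: Bank reserves −$7B
Commercial banking system:
  Assets:      Reserves at CB −$7B, Foreign assets +$9B
  Liabilities: Checkable deposits −$79B, Borrowings from CB +$81B
Change in total bank assets = +$2 billion.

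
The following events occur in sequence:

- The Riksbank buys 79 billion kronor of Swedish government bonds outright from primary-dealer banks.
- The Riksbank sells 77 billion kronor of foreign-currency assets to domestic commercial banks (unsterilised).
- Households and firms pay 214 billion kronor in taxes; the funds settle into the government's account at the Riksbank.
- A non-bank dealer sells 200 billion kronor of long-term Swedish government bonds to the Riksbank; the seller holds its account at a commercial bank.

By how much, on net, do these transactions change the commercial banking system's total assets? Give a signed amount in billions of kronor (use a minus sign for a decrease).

OMO purchase (from banks) 79 billion kronor: just an asset swap on bank balance sheets → 0.
FX sale 77 billion kronor: just an asset swap on bank balance sheets → 0.
Government account inflow 214 billion kronor: bank balance sheets shrink → −214B.
Asset purchase (from non-banks) 200 billion kronor: bank balance sheets expand → +200B.
Net: 0 + 0 − 214 + 200 = -14 billion.

-14 billion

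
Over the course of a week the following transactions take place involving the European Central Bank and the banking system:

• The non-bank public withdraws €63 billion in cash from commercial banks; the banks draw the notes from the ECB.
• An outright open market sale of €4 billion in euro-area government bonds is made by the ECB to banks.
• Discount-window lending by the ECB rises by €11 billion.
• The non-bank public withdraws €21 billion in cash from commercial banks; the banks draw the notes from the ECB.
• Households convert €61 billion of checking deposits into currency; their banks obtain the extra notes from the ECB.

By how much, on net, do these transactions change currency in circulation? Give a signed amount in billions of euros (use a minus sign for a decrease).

Currency withdrawal €63 billion: notes leave the central bank → +€63B.
OMO sale (to banks) €4 billion: no currency enters or leaves circulation → 0.
Discount-window loan €11 billion: no currency enters or leaves circulation → 0.
Currency withdrawal €21 billion: notes leave the central bank → +€21B.
Currency withdrawal €61 billion: notes leave the central bank → +€61B.
Net: 63 + 0 + 0 + 21 + 61 = +€145 billion.

+€145 billion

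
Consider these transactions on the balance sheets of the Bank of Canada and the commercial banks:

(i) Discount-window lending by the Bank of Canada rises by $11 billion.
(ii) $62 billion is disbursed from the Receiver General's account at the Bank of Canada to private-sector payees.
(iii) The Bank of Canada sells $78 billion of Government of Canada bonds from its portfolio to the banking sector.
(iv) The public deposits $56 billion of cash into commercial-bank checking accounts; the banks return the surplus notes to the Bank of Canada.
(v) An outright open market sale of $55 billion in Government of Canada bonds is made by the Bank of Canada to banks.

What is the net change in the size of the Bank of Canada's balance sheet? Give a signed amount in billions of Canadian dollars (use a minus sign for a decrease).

Discount-window loan $11 billion: a Bank of Canada asset is acquired → +$11B.
Government spending $62 billion: only the composition of liabilities changes → 0.
OMO sale (to banks) $78 billion: a Bank of Canada asset is shed → −$78B.
Currency deposit $56 billion: only the composition of liabilities changes → 0.
OMO sale (to banks) $55 billion: a Bank of Canada asset is shed → −$55B.
Net: 11 + 0 − 78 + 0 − 55 = -$122 billion.

-$122 billion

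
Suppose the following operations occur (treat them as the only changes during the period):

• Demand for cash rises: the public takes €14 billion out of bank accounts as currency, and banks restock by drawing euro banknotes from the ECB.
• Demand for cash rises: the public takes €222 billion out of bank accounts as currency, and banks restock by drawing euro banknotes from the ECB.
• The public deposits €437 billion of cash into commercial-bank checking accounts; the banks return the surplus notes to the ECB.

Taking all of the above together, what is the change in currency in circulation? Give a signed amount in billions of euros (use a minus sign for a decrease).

-€201 billion

ECB balance sheet:
  Assets:      no change
  Liabilities: Bank reserves +€201B, Currency in circulation −€201B
So the change in currency in circulation is -€201 billion.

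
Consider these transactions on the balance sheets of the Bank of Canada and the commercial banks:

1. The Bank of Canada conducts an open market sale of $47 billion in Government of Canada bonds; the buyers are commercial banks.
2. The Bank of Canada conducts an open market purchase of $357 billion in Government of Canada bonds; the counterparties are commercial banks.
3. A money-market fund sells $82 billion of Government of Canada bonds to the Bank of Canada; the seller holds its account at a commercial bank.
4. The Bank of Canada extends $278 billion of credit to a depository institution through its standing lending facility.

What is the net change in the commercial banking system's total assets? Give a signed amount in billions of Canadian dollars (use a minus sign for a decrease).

OMO sale (to banks) $47 billion: just an asset swap on bank balance sheets → 0.
OMO purchase (from banks) $357 billion: just an asset swap on bank balance sheets → 0.
Asset purchase (from non-banks) $82 billion: bank balance sheets expand → +$82B.
Discount-window loan $278 billion: bank balance sheets expand → +$278B.
Net: 0 + 0 + 82 + 278 = +$360 billion.

+$360 billion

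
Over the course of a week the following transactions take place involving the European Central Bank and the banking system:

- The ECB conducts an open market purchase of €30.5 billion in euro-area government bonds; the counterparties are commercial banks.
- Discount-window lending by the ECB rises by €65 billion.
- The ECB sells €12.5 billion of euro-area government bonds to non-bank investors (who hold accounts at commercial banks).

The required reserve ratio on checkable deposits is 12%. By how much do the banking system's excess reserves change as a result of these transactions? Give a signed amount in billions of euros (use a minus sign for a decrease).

+€84.5 billion

OMO purchase (from banks) €30.5 billion: reserves +€30.5B, deposits 0.
Discount-window loan €65 billion: reserves +€65B, deposits 0.
Asset sale (to non-banks) €12.5 billion: reserves −€12.5B, deposits −€12.5B.
Totals: Δreserves = +€83B, Δdeposits = −€12.5B.
Δrequired reserves = 12% × −€12.5B = −€1.5B.
Δexcess reserves = Δreserves − Δrequired = +€83B − (−€1.5B) = +€84.5 billion.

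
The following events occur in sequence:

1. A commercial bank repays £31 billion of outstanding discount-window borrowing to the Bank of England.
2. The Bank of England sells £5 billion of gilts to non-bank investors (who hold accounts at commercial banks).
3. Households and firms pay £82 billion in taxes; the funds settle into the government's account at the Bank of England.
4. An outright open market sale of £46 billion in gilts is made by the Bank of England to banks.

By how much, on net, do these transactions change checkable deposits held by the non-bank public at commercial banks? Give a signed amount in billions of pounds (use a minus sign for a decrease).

Discount-window repayment £31 billion: the counterparty is a bank, so public deposits are unchanged → 0.
Asset sale (to non-banks) £5 billion: non-bank counterparties' bank balances fall → −£5B.
Government account inflow £82 billion: non-bank counterparties' bank balances fall → −£82B.
OMO sale (to banks) £46 billion: the counterparty is a bank, so public deposits are unchanged → 0.
Net: 0 − 5 − 82 + 0 = -£87 billion.

-£87 billion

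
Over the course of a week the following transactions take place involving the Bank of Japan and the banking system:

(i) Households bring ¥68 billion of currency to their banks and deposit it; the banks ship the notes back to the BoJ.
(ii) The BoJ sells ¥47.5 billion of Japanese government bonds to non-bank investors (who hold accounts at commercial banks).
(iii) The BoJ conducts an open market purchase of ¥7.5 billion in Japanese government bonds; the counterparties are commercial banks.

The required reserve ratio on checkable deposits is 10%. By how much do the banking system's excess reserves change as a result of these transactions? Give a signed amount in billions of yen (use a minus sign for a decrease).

Currency deposit ¥68 billion: reserves +¥68B, deposits +¥68B.
Asset sale (to non-banks) ¥47.5 billion: reserves −¥47.5B, deposits −¥47.5B.
OMO purchase (from banks) ¥7.5 billion: reserves +¥7.5B, deposits 0.
Totals: Δreserves = +¥28B, Δdeposits = +¥20.5B.
Δrequired reserves = 10% × +¥20.5B = +¥2.05B.
Δexcess reserves = Δreserves − Δrequired = +¥28B − (+¥2.05B) = +¥25.95 billion.

+¥25.95 billion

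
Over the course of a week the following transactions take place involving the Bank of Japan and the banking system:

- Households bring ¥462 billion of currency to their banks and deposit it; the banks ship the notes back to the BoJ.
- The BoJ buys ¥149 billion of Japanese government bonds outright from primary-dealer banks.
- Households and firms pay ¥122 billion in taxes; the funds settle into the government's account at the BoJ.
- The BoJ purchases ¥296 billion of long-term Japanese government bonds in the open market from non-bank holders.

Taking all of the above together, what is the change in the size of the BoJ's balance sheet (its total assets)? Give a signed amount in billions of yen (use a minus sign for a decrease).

+¥445 billion

Currency deposit ¥462 billion: only the composition of liabilities changes → 0.
OMO purchase (from banks) ¥149 billion: a BoJ asset is acquired → +¥149B.
Government account inflow ¥122 billion: only the composition of liabilities changes → 0.
Asset purchase (from non-banks) ¥296 billion: a BoJ asset is acquired → +¥296B.
Net: 0 + 149 + 0 + 296 = +¥445 billion.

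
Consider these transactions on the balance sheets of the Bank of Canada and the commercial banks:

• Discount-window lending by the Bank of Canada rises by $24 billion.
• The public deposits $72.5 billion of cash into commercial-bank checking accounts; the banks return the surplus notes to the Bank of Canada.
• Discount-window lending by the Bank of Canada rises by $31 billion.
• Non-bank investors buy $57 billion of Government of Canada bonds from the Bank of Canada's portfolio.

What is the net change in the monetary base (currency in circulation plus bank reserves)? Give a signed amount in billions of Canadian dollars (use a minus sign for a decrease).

Bank of Canada balance sheet:
  Assets:      Securities −$57B, Loans to banks +$55B
  Liabilities: Bank reserves +$70.5B, Currency in circulation −$72.5B
Monetary base = currency + reserves: −$72.5B + (+$70.5B) = -$2 billion.

-$2 billion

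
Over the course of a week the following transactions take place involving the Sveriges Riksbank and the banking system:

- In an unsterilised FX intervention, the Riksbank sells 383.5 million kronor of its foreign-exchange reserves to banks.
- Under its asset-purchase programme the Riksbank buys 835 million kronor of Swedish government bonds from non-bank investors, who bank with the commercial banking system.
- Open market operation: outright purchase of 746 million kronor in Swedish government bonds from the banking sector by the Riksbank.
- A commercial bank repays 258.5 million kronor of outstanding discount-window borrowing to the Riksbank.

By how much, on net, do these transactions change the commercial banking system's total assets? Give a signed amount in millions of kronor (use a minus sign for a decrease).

+576.5 million

Riksbank balance sheet:
  Assets:      Securities +1581M, Loans to banks −258.5M, Foreign assets −383.5M
  Liabilities: Bank reserves +939M
Commercial banking system:
  Assets:      Reserves at CB +939M, Securities −746M, Foreign assets +383.5M
  Liabilities: Checkable deposits +835M, Borrowings from CB −258.5M
Change in total bank assets = +576.5 million.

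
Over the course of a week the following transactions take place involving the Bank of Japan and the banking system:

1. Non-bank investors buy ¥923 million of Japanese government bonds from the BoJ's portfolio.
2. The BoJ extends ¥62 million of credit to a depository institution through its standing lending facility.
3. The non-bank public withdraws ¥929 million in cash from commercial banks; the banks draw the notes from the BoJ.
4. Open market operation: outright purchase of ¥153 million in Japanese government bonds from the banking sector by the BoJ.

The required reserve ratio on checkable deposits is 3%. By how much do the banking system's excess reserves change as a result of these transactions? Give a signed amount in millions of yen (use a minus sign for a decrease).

-¥1581.44 million

Asset sale (to non-banks) ¥923 million: reserves −¥923M, deposits −¥923M.
Discount-window loan ¥62 million: reserves +¥62M, deposits 0.
Currency withdrawal ¥929 million: reserves −¥929M, deposits −¥929M.
OMO purchase (from banks) ¥153 million: reserves +¥153M, deposits 0.
Totals: Δreserves = −¥1637M, Δdeposits = −¥1852M.
Δrequired reserves = 3% × −¥1852M = −¥55.56M.
Δexcess reserves = Δreserves − Δrequired = −¥1637M − (−¥55.56M) = -¥1581.44 million.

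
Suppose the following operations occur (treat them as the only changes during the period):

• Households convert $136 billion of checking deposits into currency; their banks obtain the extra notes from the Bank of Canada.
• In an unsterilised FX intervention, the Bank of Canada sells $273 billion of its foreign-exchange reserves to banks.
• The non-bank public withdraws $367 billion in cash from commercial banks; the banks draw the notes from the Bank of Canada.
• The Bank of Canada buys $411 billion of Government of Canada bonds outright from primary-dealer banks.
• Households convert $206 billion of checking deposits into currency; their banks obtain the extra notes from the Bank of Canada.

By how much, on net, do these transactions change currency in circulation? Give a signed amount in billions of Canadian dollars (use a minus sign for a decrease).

+$709 billion

Bank of Canada balance sheet:
  Assets:      Securities +$411B, Foreign assets −$273B
  Liabilities: Bank reserves −$571B, Currency in circulation +$709B
Commercial banking system:
  Assets:      Reserves at CB −$571B, Securities −$411B, Foreign assets +$273B
  Liabilities: Checkable deposits −$709B
So the change in currency in circulation is +$709 billion.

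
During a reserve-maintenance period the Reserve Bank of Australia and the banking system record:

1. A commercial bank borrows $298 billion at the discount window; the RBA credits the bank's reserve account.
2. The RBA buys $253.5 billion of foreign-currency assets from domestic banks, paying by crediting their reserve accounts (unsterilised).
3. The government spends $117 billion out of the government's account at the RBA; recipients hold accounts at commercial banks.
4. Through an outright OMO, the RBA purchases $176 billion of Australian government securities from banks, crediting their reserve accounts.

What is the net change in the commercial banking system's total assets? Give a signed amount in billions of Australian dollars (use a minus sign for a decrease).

+$415 billion

Discount-window loan $298 billion: bank balance sheets expand → +$298B.
FX purchase $253.5 billion: just an asset swap on bank balance sheets → 0.
Government spending $117 billion: bank balance sheets expand → +$117B.
OMO purchase (from banks) $176 billion: just an asset swap on bank balance sheets → 0.
Net: 298 + 0 + 117 + 0 = +$415 billion.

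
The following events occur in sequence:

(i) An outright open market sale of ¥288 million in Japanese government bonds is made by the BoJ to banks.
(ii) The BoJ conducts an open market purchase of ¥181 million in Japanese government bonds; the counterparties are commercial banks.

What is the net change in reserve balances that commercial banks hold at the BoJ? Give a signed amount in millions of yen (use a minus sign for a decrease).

-¥107 million

BoJ balance sheet:
  Assets:      Securities −¥107M
  Liabilities: Bank reserves −¥107M
Commercial banking system:
  Assets:      Reserves at CB −¥107M, Securities +¥107M
  Liabilities: no change
So the change in reserve balances that commercial banks hold at the BoJ is -¥107 million.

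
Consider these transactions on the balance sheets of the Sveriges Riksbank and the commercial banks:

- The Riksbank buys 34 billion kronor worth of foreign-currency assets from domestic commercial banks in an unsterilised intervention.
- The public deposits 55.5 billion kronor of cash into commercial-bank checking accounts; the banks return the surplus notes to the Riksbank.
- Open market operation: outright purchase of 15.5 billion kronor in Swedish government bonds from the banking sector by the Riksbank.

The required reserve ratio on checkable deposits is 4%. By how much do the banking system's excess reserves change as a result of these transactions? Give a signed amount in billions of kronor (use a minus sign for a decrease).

FX purchase 34 billion kronor: reserves +34B, deposits 0.
Currency deposit 55.5 billion kronor: reserves +55.5B, deposits +55.5B.
OMO purchase (from banks) 15.5 billion kronor: reserves +15.5B, deposits 0.
Totals: Δreserves = +105B, Δdeposits = +55.5B.
Δrequired reserves = 4% × +55.5B = +2.22B.
Δexcess reserves = Δreserves − Δrequired = +105B − (+2.22B) = +102.78 billion.

+102.78 billion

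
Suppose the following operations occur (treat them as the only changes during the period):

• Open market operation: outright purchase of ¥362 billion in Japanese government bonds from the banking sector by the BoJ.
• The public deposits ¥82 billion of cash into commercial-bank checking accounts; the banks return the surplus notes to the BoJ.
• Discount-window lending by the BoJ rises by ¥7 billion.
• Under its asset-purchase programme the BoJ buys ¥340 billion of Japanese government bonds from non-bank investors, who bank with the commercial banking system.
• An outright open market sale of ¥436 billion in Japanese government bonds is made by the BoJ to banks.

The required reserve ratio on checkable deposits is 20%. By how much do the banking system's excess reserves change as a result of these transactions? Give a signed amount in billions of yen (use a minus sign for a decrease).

+¥270.6 billion

OMO purchase (from banks) ¥362 billion: reserves +¥362B, deposits 0.
Currency deposit ¥82 billion: reserves +¥82B, deposits +¥82B.
Discount-window loan ¥7 billion: reserves +¥7B, deposits 0.
Asset purchase (from non-banks) ¥340 billion: reserves +¥340B, deposits +¥340B.
OMO sale (to banks) ¥436 billion: reserves −¥436B, deposits 0.
Totals: Δreserves = +¥355B, Δdeposits = +¥422B.
Δrequired reserves = 20% × +¥422B = +¥84.4B.
Δexcess reserves = Δreserves − Δrequired = +¥355B − (+¥84.4B) = +¥270.6 billion.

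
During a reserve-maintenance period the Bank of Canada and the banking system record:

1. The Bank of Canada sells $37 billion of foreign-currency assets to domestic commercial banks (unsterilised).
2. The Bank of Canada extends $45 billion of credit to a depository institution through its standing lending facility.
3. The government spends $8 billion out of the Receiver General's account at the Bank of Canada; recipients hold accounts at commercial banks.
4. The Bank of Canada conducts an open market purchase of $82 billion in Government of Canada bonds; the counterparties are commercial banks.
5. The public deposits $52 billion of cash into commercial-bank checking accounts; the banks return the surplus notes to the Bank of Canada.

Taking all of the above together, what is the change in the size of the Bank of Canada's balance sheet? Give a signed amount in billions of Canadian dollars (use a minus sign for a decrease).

+$90 billion

FX sale $37 billion: a Bank of Canada asset is shed → −$37B.
Discount-window loan $45 billion: a Bank of Canada asset is acquired → +$45B.
Government spending $8 billion: only the composition of liabilities changes → 0.
OMO purchase (from banks) $82 billion: a Bank of Canada asset is acquired → +$82B.
Currency deposit $52 billion: only the composition of liabilities changes → 0.
Net: −37 + 45 + 0 + 82 + 0 = +$90 billion.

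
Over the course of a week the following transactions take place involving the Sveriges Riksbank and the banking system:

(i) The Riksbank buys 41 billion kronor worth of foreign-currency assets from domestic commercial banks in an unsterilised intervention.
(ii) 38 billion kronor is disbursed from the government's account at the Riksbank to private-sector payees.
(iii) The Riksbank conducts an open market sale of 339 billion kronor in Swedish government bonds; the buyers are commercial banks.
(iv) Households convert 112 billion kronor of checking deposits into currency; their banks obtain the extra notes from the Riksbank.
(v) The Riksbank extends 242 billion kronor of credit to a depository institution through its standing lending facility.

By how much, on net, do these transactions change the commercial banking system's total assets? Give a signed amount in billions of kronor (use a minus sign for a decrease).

Riksbank balance sheet:
  Assets:      Securities −339B, Loans to banks +242B, Foreign assets +41B
  Liabilities: Bank reserves −130B, Currency in circulation +112B, Government deposits −38B
Commercial banking system:
  Assets:      Reserves at CB −130B, Securities +339B, Foreign assets −41B
  Liabilities: Checkable deposits −74B, Borrowings from CB +242B
Change in total bank assets = +168 billion.

+168 billion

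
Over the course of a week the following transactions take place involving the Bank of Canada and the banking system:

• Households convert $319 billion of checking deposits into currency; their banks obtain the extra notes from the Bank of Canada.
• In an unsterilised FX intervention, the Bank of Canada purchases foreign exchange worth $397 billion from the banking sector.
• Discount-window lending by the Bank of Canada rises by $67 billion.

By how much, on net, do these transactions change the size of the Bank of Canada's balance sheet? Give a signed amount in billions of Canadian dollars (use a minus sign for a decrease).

+$464 billion

Currency withdrawal $319 billion: only the composition of liabilities changes → 0.
FX purchase $397 billion: a Bank of Canada asset is acquired → +$397B.
Discount-window loan $67 billion: a Bank of Canada asset is acquired → +$67B.
Net: 0 + 397 + 67 = +$464 billion.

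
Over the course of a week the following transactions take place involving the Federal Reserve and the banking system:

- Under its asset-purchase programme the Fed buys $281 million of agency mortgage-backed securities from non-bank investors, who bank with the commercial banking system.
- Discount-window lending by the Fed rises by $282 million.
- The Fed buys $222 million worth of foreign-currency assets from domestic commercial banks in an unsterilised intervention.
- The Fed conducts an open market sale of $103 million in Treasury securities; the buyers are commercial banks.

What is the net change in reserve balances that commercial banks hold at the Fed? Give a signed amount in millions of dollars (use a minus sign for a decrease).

+$682 million

Asset purchase (from non-banks) $281 million: the Fed pays by crediting reserve accounts → +$281M.
Discount-window loan $282 million: the loan is credited to the bank's reserve account → +$282M.
FX purchase $222 million: the Fed pays by crediting reserve accounts → +$222M.
OMO sale (to banks) $103 million: the buying banks pay out of their reserve balances → −$103M.
Net: 281 + 282 + 222 − 103 = +$682 million.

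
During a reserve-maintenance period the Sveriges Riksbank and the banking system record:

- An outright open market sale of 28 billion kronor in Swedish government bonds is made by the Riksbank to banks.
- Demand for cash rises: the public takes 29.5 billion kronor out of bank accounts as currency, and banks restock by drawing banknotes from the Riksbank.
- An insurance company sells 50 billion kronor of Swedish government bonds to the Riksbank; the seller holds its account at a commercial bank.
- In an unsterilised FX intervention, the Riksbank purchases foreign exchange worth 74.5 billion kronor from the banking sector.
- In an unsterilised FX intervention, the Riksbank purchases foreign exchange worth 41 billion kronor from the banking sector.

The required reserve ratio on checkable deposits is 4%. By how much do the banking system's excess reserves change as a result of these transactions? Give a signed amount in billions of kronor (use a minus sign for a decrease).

OMO sale (to banks) 28 billion kronor: reserves −28B, deposits 0.
Currency withdrawal 29.5 billion kronor: reserves −29.5B, deposits −29.5B.
Asset purchase (from non-banks) 50 billion kronor: reserves +50B, deposits +50B.
FX purchase 74.5 billion kronor: reserves +74.5B, deposits 0.
FX purchase 41 billion kronor: reserves +41B, deposits 0.
Totals: Δreserves = +108B, Δdeposits = +20.5B.
Δrequired reserves = 4% × +20.5B = +0.82B.
Δexcess reserves = Δreserves − Δrequired = +108B − (+0.82B) = +107.18 billion.

+107.18 billion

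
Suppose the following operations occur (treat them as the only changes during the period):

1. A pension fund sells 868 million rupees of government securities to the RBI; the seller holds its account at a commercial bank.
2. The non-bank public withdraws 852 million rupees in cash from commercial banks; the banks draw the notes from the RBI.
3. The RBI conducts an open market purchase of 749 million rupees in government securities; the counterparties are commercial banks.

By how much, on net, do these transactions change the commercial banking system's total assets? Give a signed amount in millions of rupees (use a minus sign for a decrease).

Asset purchase (from non-banks) 868 million rupees: bank balance sheets expand → +868M.
Currency withdrawal 852 million rupees: bank balance sheets shrink → −852M.
OMO purchase (from banks) 749 million rupees: just an asset swap on bank balance sheets → 0.
Net: 868 − 852 + 0 = +16 million.

+16 million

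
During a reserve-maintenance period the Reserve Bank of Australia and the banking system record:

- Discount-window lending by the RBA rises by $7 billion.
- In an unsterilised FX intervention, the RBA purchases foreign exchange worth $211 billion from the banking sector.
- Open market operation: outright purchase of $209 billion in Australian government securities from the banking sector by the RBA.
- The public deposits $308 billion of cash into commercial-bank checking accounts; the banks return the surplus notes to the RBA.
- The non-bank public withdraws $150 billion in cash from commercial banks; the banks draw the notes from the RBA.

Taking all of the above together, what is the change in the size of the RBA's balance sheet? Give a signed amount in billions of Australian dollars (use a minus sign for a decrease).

+$427 billion

Discount-window loan $7 billion: an RBA asset is acquired → +$7B.
FX purchase $211 billion: an RBA asset is acquired → +$211B.
OMO purchase (from banks) $209 billion: an RBA asset is acquired → +$209B.
Currency deposit $308 billion: only the composition of liabilities changes → 0.
Currency withdrawal $150 billion: only the composition of liabilities changes → 0.
Net: 7 + 211 + 209 + 0 + 0 = +$427 billion.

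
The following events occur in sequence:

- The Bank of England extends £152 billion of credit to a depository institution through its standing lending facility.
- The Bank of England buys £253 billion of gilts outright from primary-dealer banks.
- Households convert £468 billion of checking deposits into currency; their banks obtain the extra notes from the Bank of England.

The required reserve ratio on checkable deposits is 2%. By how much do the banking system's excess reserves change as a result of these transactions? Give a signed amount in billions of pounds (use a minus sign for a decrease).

Discount-window loan £152 billion: reserves +£152B, deposits 0.
OMO purchase (from banks) £253 billion: reserves +£253B, deposits 0.
Currency withdrawal £468 billion: reserves −£468B, deposits −£468B.
Totals: Δreserves = −£63B, Δdeposits = −£468B.
Δrequired reserves = 2% × −£468B = −£9.36B.
Δexcess reserves = Δreserves − Δrequired = −£63B − (−£9.36B) = -£53.64 billion.

-£53.64 billion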